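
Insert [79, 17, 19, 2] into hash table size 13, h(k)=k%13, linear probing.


Insert 79: h=1 -> slot 1
Insert 17: h=4 -> slot 4
Insert 19: h=6 -> slot 6
Insert 2: h=2 -> slot 2

Table: [None, 79, 2, None, 17, None, 19, None, None, None, None, None, None]


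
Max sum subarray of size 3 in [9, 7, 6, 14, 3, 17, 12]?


[0:3]: 22
[1:4]: 27
[2:5]: 23
[3:6]: 34
[4:7]: 32

Max: 34 at [3:6]


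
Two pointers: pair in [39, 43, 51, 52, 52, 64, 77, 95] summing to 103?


lo=0(39)+hi=7(95)=134
lo=0(39)+hi=6(77)=116
lo=0(39)+hi=5(64)=103

Yes: 39+64=103


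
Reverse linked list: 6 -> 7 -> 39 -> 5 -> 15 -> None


Step 1: curr=6, set curr.next=prev(None) | reversed so far: 6
Step 2: curr=7, set curr.next=prev(6) | reversed so far: 7 -> 6
Step 3: curr=39, set curr.next=prev(7) | reversed so far: 39 -> 7 -> 6
Step 4: curr=5, set curr.next=prev(39) | reversed so far: 5 -> 39 -> 7 -> 6
Step 5: curr=15, set curr.next=prev(5) | reversed so far: 15 -> 5 -> 39 -> 7 -> 6

15 -> 5 -> 39 -> 7 -> 6 -> None


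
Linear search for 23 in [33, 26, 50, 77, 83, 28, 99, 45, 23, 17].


i=0: 33!=23
i=1: 26!=23
i=2: 50!=23
i=3: 77!=23
i=4: 83!=23
i=5: 28!=23
i=6: 99!=23
i=7: 45!=23
i=8: 23==23 found!

Found at 8, 9 comps


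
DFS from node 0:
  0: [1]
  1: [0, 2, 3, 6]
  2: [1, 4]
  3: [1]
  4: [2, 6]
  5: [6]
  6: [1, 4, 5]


Visit 0, push [1]
Visit 1, push [6, 3, 2]
Visit 2, push [4]
Visit 4, push [6]
Visit 6, push [5]
Visit 5, push []
Visit 3, push []

DFS order: [0, 1, 2, 4, 6, 5, 3]


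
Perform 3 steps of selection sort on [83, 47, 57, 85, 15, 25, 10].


Initial: [83, 47, 57, 85, 15, 25, 10]
Step 1: min=10 at 6
  Swap: [10, 47, 57, 85, 15, 25, 83]
Step 2: min=15 at 4
  Swap: [10, 15, 57, 85, 47, 25, 83]
Step 3: min=25 at 5
  Swap: [10, 15, 25, 85, 47, 57, 83]

After 3 steps: [10, 15, 25, 85, 47, 57, 83]


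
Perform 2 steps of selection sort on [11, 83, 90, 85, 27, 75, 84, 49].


Initial: [11, 83, 90, 85, 27, 75, 84, 49]
Step 1: min=11 at 0
  Swap: [11, 83, 90, 85, 27, 75, 84, 49]
Step 2: min=27 at 4
  Swap: [11, 27, 90, 85, 83, 75, 84, 49]

After 2 steps: [11, 27, 90, 85, 83, 75, 84, 49]


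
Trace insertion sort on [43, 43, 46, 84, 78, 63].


Initial: [43, 43, 46, 84, 78, 63]
Insert 43: [43, 43, 46, 84, 78, 63]
Insert 46: [43, 43, 46, 84, 78, 63]
Insert 84: [43, 43, 46, 84, 78, 63]
Insert 78: [43, 43, 46, 78, 84, 63]
Insert 63: [43, 43, 46, 63, 78, 84]

Sorted: [43, 43, 46, 63, 78, 84]


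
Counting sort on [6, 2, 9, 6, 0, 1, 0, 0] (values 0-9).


Input: [6, 2, 9, 6, 0, 1, 0, 0]
Counts: [3, 1, 1, 0, 0, 0, 2, 0, 0, 1]

Sorted: [0, 0, 0, 1, 2, 6, 6, 9]


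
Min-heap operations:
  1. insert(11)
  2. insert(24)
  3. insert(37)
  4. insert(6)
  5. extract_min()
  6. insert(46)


insert(11) -> [11]
insert(24) -> [11, 24]
insert(37) -> [11, 24, 37]
insert(6) -> [6, 11, 37, 24]
extract_min()->6, [11, 24, 37]
insert(46) -> [11, 24, 37, 46]

Final heap: [11, 24, 37, 46]


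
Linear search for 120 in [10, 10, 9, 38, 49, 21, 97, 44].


i=0: 10!=120
i=1: 10!=120
i=2: 9!=120
i=3: 38!=120
i=4: 49!=120
i=5: 21!=120
i=6: 97!=120
i=7: 44!=120

Not found, 8 comps


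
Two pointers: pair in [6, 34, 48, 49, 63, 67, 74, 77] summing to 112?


lo=0(6)+hi=7(77)=83
lo=1(34)+hi=7(77)=111
lo=2(48)+hi=7(77)=125
lo=2(48)+hi=6(74)=122
lo=2(48)+hi=5(67)=115
lo=2(48)+hi=4(63)=111
lo=3(49)+hi=4(63)=112

Yes: 49+63=112


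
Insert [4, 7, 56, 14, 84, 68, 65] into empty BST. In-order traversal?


Insert 4: root
Insert 7: R from 4
Insert 56: R from 4 -> R from 7
Insert 14: R from 4 -> R from 7 -> L from 56
Insert 84: R from 4 -> R from 7 -> R from 56
Insert 68: R from 4 -> R from 7 -> R from 56 -> L from 84
Insert 65: R from 4 -> R from 7 -> R from 56 -> L from 84 -> L from 68

In-order: [4, 7, 14, 56, 65, 68, 84]


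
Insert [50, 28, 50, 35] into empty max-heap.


Insert 50: [50]
Insert 28: [50, 28]
Insert 50: [50, 28, 50]
Insert 35: [50, 35, 50, 28]

Final heap: [50, 35, 50, 28]


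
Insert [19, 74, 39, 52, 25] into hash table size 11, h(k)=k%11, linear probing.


Insert 19: h=8 -> slot 8
Insert 74: h=8, 1 probes -> slot 9
Insert 39: h=6 -> slot 6
Insert 52: h=8, 2 probes -> slot 10
Insert 25: h=3 -> slot 3

Table: [None, None, None, 25, None, None, 39, None, 19, 74, 52]


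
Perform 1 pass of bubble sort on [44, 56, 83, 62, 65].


Initial: [44, 56, 83, 62, 65]
Pass 1: [44, 56, 62, 65, 83] (2 swaps)

After 1 pass: [44, 56, 62, 65, 83]


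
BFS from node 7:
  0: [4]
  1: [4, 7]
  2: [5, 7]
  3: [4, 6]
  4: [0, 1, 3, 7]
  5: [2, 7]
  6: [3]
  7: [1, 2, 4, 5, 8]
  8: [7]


Visit 7, enqueue [1, 2, 4, 5, 8]
Visit 1, enqueue []
Visit 2, enqueue []
Visit 4, enqueue [0, 3]
Visit 5, enqueue []
Visit 8, enqueue []
Visit 0, enqueue []
Visit 3, enqueue [6]
Visit 6, enqueue []

BFS order: [7, 1, 2, 4, 5, 8, 0, 3, 6]


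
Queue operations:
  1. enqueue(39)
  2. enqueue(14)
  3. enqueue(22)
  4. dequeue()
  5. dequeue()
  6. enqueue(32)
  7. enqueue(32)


enqueue(39) -> [39]
enqueue(14) -> [39, 14]
enqueue(22) -> [39, 14, 22]
dequeue()->39, [14, 22]
dequeue()->14, [22]
enqueue(32) -> [22, 32]
enqueue(32) -> [22, 32, 32]

Final queue: [22, 32, 32]


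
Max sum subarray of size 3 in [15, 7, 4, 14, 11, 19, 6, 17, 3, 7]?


[0:3]: 26
[1:4]: 25
[2:5]: 29
[3:6]: 44
[4:7]: 36
[5:8]: 42
[6:9]: 26
[7:10]: 27

Max: 44 at [3:6]


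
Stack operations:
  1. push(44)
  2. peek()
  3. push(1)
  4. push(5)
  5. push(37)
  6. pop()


push(44) -> [44]
peek()->44
push(1) -> [44, 1]
push(5) -> [44, 1, 5]
push(37) -> [44, 1, 5, 37]
pop()->37, [44, 1, 5]

Final stack: [44, 1, 5]


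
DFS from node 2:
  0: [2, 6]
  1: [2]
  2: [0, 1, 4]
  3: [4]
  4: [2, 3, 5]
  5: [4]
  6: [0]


Visit 2, push [4, 1, 0]
Visit 0, push [6]
Visit 6, push []
Visit 1, push []
Visit 4, push [5, 3]
Visit 3, push []
Visit 5, push []

DFS order: [2, 0, 6, 1, 4, 3, 5]


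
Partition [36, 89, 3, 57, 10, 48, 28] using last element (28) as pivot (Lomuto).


Pivot: 28
  3 <= 28: swap -> [3, 89, 36, 57, 10, 48, 28]
  10 <= 28: swap -> [3, 10, 36, 57, 89, 48, 28]
Place pivot at 2: [3, 10, 28, 57, 89, 48, 36]

Partitioned: [3, 10, 28, 57, 89, 48, 36]


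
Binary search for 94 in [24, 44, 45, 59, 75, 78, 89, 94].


Step 1: lo=0, hi=7, mid=3, val=59
Step 2: lo=4, hi=7, mid=5, val=78
Step 3: lo=6, hi=7, mid=6, val=89
Step 4: lo=7, hi=7, mid=7, val=94

Found at index 7


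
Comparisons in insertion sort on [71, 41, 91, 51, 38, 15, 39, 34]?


Algorithm: insertion sort
Input: [71, 41, 91, 51, 38, 15, 39, 34]
Sorted: [15, 34, 38, 39, 41, 51, 71, 91]

26


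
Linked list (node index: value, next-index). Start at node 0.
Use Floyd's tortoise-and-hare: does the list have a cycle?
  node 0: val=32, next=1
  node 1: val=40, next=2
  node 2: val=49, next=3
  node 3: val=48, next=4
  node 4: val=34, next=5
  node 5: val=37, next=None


Floyd's tortoise (slow, +1) and hare (fast, +2):
  init: slow=0, fast=0
  step 1: slow=1, fast=2
  step 2: slow=2, fast=4
  step 3: fast 4->5->None, no cycle

Cycle: no


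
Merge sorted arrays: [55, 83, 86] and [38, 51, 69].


Take 38 from B
Take 51 from B
Take 55 from A
Take 69 from B

Merged: [38, 51, 55, 69, 83, 86]


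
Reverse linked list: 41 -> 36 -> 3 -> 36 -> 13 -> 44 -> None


Step 1: curr=41, set curr.next=prev(None) | reversed so far: 41
Step 2: curr=36, set curr.next=prev(41) | reversed so far: 36 -> 41
Step 3: curr=3, set curr.next=prev(36) | reversed so far: 3 -> 36 -> 41
Step 4: curr=36, set curr.next=prev(3) | reversed so far: 36 -> 3 -> 36 -> 41
Step 5: curr=13, set curr.next=prev(36) | reversed so far: 13 -> 36 -> 3 -> 36 -> 41
Step 6: curr=44, set curr.next=prev(13) | reversed so far: 44 -> 13 -> 36 -> 3 -> 36 -> 41

44 -> 13 -> 36 -> 3 -> 36 -> 41 -> None


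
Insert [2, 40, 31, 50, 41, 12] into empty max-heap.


Insert 2: [2]
Insert 40: [40, 2]
Insert 31: [40, 2, 31]
Insert 50: [50, 40, 31, 2]
Insert 41: [50, 41, 31, 2, 40]
Insert 12: [50, 41, 31, 2, 40, 12]

Final heap: [50, 41, 31, 2, 40, 12]


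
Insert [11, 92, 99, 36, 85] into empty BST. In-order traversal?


Insert 11: root
Insert 92: R from 11
Insert 99: R from 11 -> R from 92
Insert 36: R from 11 -> L from 92
Insert 85: R from 11 -> L from 92 -> R from 36

In-order: [11, 36, 85, 92, 99]


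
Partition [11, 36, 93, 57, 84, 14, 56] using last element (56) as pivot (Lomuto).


Pivot: 56
  11 <= 56: advance i (no swap)
  36 <= 56: advance i (no swap)
  14 <= 56: swap -> [11, 36, 14, 57, 84, 93, 56]
Place pivot at 3: [11, 36, 14, 56, 84, 93, 57]

Partitioned: [11, 36, 14, 56, 84, 93, 57]


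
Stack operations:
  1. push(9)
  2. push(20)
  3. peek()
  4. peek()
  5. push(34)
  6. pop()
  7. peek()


push(9) -> [9]
push(20) -> [9, 20]
peek()->20
peek()->20
push(34) -> [9, 20, 34]
pop()->34, [9, 20]
peek()->20

Final stack: [9, 20]


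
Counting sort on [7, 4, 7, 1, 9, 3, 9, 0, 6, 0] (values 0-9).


Input: [7, 4, 7, 1, 9, 3, 9, 0, 6, 0]
Counts: [2, 1, 0, 1, 1, 0, 1, 2, 0, 2]

Sorted: [0, 0, 1, 3, 4, 6, 7, 7, 9, 9]


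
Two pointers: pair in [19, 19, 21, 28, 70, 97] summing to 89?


lo=0(19)+hi=5(97)=116
lo=0(19)+hi=4(70)=89

Yes: 19+70=89


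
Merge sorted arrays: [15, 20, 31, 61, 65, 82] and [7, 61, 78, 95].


Take 7 from B
Take 15 from A
Take 20 from A
Take 31 from A
Take 61 from A
Take 61 from B
Take 65 from A
Take 78 from B
Take 82 from A

Merged: [7, 15, 20, 31, 61, 61, 65, 78, 82, 95]


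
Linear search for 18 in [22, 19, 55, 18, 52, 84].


i=0: 22!=18
i=1: 19!=18
i=2: 55!=18
i=3: 18==18 found!

Found at 3, 4 comps


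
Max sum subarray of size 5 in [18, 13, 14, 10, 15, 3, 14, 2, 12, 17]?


[0:5]: 70
[1:6]: 55
[2:7]: 56
[3:8]: 44
[4:9]: 46
[5:10]: 48

Max: 70 at [0:5]


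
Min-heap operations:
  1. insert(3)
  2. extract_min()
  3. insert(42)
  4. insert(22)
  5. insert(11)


insert(3) -> [3]
extract_min()->3, []
insert(42) -> [42]
insert(22) -> [22, 42]
insert(11) -> [11, 42, 22]

Final heap: [11, 42, 22]


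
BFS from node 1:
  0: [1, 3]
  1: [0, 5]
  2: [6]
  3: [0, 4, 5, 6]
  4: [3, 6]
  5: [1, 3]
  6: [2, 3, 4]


Visit 1, enqueue [0, 5]
Visit 0, enqueue [3]
Visit 5, enqueue []
Visit 3, enqueue [4, 6]
Visit 4, enqueue []
Visit 6, enqueue [2]
Visit 2, enqueue []

BFS order: [1, 0, 5, 3, 4, 6, 2]


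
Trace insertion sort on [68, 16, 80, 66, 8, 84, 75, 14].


Initial: [68, 16, 80, 66, 8, 84, 75, 14]
Insert 16: [16, 68, 80, 66, 8, 84, 75, 14]
Insert 80: [16, 68, 80, 66, 8, 84, 75, 14]
Insert 66: [16, 66, 68, 80, 8, 84, 75, 14]
Insert 8: [8, 16, 66, 68, 80, 84, 75, 14]
Insert 84: [8, 16, 66, 68, 80, 84, 75, 14]
Insert 75: [8, 16, 66, 68, 75, 80, 84, 14]
Insert 14: [8, 14, 16, 66, 68, 75, 80, 84]

Sorted: [8, 14, 16, 66, 68, 75, 80, 84]


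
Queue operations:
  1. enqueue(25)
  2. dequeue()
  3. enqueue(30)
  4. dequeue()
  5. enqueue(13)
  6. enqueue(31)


enqueue(25) -> [25]
dequeue()->25, []
enqueue(30) -> [30]
dequeue()->30, []
enqueue(13) -> [13]
enqueue(31) -> [13, 31]

Final queue: [13, 31]


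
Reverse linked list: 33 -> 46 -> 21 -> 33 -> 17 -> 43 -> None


Step 1: curr=33, set curr.next=prev(None) | reversed so far: 33
Step 2: curr=46, set curr.next=prev(33) | reversed so far: 46 -> 33
Step 3: curr=21, set curr.next=prev(46) | reversed so far: 21 -> 46 -> 33
Step 4: curr=33, set curr.next=prev(21) | reversed so far: 33 -> 21 -> 46 -> 33
Step 5: curr=17, set curr.next=prev(33) | reversed so far: 17 -> 33 -> 21 -> 46 -> 33
Step 6: curr=43, set curr.next=prev(17) | reversed so far: 43 -> 17 -> 33 -> 21 -> 46 -> 33

43 -> 17 -> 33 -> 21 -> 46 -> 33 -> None


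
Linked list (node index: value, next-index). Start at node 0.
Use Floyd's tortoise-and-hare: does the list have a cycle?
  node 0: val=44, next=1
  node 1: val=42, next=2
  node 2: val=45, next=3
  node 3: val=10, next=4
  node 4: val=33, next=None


Floyd's tortoise (slow, +1) and hare (fast, +2):
  init: slow=0, fast=0
  step 1: slow=1, fast=2
  step 2: slow=2, fast=4
  step 3: fast -> None, no cycle

Cycle: no


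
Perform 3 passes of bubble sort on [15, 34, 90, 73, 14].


Initial: [15, 34, 90, 73, 14]
Pass 1: [15, 34, 73, 14, 90] (2 swaps)
Pass 2: [15, 34, 14, 73, 90] (1 swaps)
Pass 3: [15, 14, 34, 73, 90] (1 swaps)

After 3 passes: [15, 14, 34, 73, 90]


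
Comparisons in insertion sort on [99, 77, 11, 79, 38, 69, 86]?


Algorithm: insertion sort
Input: [99, 77, 11, 79, 38, 69, 86]
Sorted: [11, 38, 69, 77, 79, 86, 99]

15


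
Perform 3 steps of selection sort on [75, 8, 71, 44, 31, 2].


Initial: [75, 8, 71, 44, 31, 2]
Step 1: min=2 at 5
  Swap: [2, 8, 71, 44, 31, 75]
Step 2: min=8 at 1
  Swap: [2, 8, 71, 44, 31, 75]
Step 3: min=31 at 4
  Swap: [2, 8, 31, 44, 71, 75]

After 3 steps: [2, 8, 31, 44, 71, 75]


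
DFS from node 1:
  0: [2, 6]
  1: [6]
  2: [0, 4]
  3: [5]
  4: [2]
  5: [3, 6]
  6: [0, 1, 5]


Visit 1, push [6]
Visit 6, push [5, 0]
Visit 0, push [2]
Visit 2, push [4]
Visit 4, push []
Visit 5, push [3]
Visit 3, push []

DFS order: [1, 6, 0, 2, 4, 5, 3]


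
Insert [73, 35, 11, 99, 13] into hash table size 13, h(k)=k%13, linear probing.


Insert 73: h=8 -> slot 8
Insert 35: h=9 -> slot 9
Insert 11: h=11 -> slot 11
Insert 99: h=8, 2 probes -> slot 10
Insert 13: h=0 -> slot 0

Table: [13, None, None, None, None, None, None, None, 73, 35, 99, 11, None]


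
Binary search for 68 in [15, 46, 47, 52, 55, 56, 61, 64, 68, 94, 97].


Step 1: lo=0, hi=10, mid=5, val=56
Step 2: lo=6, hi=10, mid=8, val=68

Found at index 8


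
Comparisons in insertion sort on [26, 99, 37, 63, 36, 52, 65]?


Algorithm: insertion sort
Input: [26, 99, 37, 63, 36, 52, 65]
Sorted: [26, 36, 37, 52, 63, 65, 99]

14


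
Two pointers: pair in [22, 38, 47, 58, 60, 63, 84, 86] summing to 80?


lo=0(22)+hi=7(86)=108
lo=0(22)+hi=6(84)=106
lo=0(22)+hi=5(63)=85
lo=0(22)+hi=4(60)=82
lo=0(22)+hi=3(58)=80

Yes: 22+58=80


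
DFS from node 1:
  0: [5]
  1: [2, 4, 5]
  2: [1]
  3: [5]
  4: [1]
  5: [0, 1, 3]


Visit 1, push [5, 4, 2]
Visit 2, push []
Visit 4, push []
Visit 5, push [3, 0]
Visit 0, push []
Visit 3, push []

DFS order: [1, 2, 4, 5, 0, 3]


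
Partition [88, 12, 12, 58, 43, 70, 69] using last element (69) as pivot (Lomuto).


Pivot: 69
  12 <= 69: swap -> [12, 88, 12, 58, 43, 70, 69]
  12 <= 69: swap -> [12, 12, 88, 58, 43, 70, 69]
  58 <= 69: swap -> [12, 12, 58, 88, 43, 70, 69]
  43 <= 69: swap -> [12, 12, 58, 43, 88, 70, 69]
Place pivot at 4: [12, 12, 58, 43, 69, 70, 88]

Partitioned: [12, 12, 58, 43, 69, 70, 88]


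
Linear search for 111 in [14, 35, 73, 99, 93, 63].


i=0: 14!=111
i=1: 35!=111
i=2: 73!=111
i=3: 99!=111
i=4: 93!=111
i=5: 63!=111

Not found, 6 comps


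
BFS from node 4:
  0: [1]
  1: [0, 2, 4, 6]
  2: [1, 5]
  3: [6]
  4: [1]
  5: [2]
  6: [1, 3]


Visit 4, enqueue [1]
Visit 1, enqueue [0, 2, 6]
Visit 0, enqueue []
Visit 2, enqueue [5]
Visit 6, enqueue [3]
Visit 5, enqueue []
Visit 3, enqueue []

BFS order: [4, 1, 0, 2, 6, 5, 3]


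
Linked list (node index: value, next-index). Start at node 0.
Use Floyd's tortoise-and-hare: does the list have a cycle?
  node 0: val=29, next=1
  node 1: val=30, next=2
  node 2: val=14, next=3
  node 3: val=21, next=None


Floyd's tortoise (slow, +1) and hare (fast, +2):
  init: slow=0, fast=0
  step 1: slow=1, fast=2
  step 2: fast 2->3->None, no cycle

Cycle: no


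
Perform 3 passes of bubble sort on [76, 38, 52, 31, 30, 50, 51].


Initial: [76, 38, 52, 31, 30, 50, 51]
Pass 1: [38, 52, 31, 30, 50, 51, 76] (6 swaps)
Pass 2: [38, 31, 30, 50, 51, 52, 76] (4 swaps)
Pass 3: [31, 30, 38, 50, 51, 52, 76] (2 swaps)

After 3 passes: [31, 30, 38, 50, 51, 52, 76]


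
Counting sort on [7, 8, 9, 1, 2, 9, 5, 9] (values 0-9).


Input: [7, 8, 9, 1, 2, 9, 5, 9]
Counts: [0, 1, 1, 0, 0, 1, 0, 1, 1, 3]

Sorted: [1, 2, 5, 7, 8, 9, 9, 9]


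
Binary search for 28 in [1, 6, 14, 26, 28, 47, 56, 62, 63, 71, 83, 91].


Step 1: lo=0, hi=11, mid=5, val=47
Step 2: lo=0, hi=4, mid=2, val=14
Step 3: lo=3, hi=4, mid=3, val=26
Step 4: lo=4, hi=4, mid=4, val=28

Found at index 4


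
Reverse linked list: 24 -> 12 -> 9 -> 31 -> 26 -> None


Step 1: curr=24, set curr.next=prev(None) | reversed so far: 24
Step 2: curr=12, set curr.next=prev(24) | reversed so far: 12 -> 24
Step 3: curr=9, set curr.next=prev(12) | reversed so far: 9 -> 12 -> 24
Step 4: curr=31, set curr.next=prev(9) | reversed so far: 31 -> 9 -> 12 -> 24
Step 5: curr=26, set curr.next=prev(31) | reversed so far: 26 -> 31 -> 9 -> 12 -> 24

26 -> 31 -> 9 -> 12 -> 24 -> None


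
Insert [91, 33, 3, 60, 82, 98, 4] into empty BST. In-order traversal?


Insert 91: root
Insert 33: L from 91
Insert 3: L from 91 -> L from 33
Insert 60: L from 91 -> R from 33
Insert 82: L from 91 -> R from 33 -> R from 60
Insert 98: R from 91
Insert 4: L from 91 -> L from 33 -> R from 3

In-order: [3, 4, 33, 60, 82, 91, 98]


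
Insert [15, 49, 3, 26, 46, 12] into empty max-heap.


Insert 15: [15]
Insert 49: [49, 15]
Insert 3: [49, 15, 3]
Insert 26: [49, 26, 3, 15]
Insert 46: [49, 46, 3, 15, 26]
Insert 12: [49, 46, 12, 15, 26, 3]

Final heap: [49, 46, 12, 15, 26, 3]


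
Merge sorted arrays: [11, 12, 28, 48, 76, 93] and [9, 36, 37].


Take 9 from B
Take 11 from A
Take 12 from A
Take 28 from A
Take 36 from B
Take 37 from B

Merged: [9, 11, 12, 28, 36, 37, 48, 76, 93]


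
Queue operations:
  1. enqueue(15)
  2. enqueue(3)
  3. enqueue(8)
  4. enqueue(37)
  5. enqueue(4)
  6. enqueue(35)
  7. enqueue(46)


enqueue(15) -> [15]
enqueue(3) -> [15, 3]
enqueue(8) -> [15, 3, 8]
enqueue(37) -> [15, 3, 8, 37]
enqueue(4) -> [15, 3, 8, 37, 4]
enqueue(35) -> [15, 3, 8, 37, 4, 35]
enqueue(46) -> [15, 3, 8, 37, 4, 35, 46]

Final queue: [15, 3, 8, 37, 4, 35, 46]


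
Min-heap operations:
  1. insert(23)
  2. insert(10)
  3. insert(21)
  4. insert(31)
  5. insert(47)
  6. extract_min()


insert(23) -> [23]
insert(10) -> [10, 23]
insert(21) -> [10, 23, 21]
insert(31) -> [10, 23, 21, 31]
insert(47) -> [10, 23, 21, 31, 47]
extract_min()->10, [21, 23, 47, 31]

Final heap: [21, 23, 47, 31]


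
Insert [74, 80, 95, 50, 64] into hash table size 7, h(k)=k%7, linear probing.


Insert 74: h=4 -> slot 4
Insert 80: h=3 -> slot 3
Insert 95: h=4, 1 probes -> slot 5
Insert 50: h=1 -> slot 1
Insert 64: h=1, 1 probes -> slot 2

Table: [None, 50, 64, 80, 74, 95, None]


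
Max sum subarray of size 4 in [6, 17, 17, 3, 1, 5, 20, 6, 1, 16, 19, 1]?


[0:4]: 43
[1:5]: 38
[2:6]: 26
[3:7]: 29
[4:8]: 32
[5:9]: 32
[6:10]: 43
[7:11]: 42
[8:12]: 37

Max: 43 at [0:4]


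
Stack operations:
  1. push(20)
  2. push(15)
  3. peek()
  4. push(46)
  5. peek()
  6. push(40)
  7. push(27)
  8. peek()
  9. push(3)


push(20) -> [20]
push(15) -> [20, 15]
peek()->15
push(46) -> [20, 15, 46]
peek()->46
push(40) -> [20, 15, 46, 40]
push(27) -> [20, 15, 46, 40, 27]
peek()->27
push(3) -> [20, 15, 46, 40, 27, 3]

Final stack: [20, 15, 46, 40, 27, 3]


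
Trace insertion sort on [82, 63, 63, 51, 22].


Initial: [82, 63, 63, 51, 22]
Insert 63: [63, 82, 63, 51, 22]
Insert 63: [63, 63, 82, 51, 22]
Insert 51: [51, 63, 63, 82, 22]
Insert 22: [22, 51, 63, 63, 82]

Sorted: [22, 51, 63, 63, 82]


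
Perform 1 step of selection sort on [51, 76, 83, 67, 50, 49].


Initial: [51, 76, 83, 67, 50, 49]
Step 1: min=49 at 5
  Swap: [49, 76, 83, 67, 50, 51]

After 1 step: [49, 76, 83, 67, 50, 51]


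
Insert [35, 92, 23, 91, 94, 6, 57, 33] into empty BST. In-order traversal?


Insert 35: root
Insert 92: R from 35
Insert 23: L from 35
Insert 91: R from 35 -> L from 92
Insert 94: R from 35 -> R from 92
Insert 6: L from 35 -> L from 23
Insert 57: R from 35 -> L from 92 -> L from 91
Insert 33: L from 35 -> R from 23

In-order: [6, 23, 33, 35, 57, 91, 92, 94]


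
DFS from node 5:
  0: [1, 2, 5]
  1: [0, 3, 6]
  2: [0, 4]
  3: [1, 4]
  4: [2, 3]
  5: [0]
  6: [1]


Visit 5, push [0]
Visit 0, push [2, 1]
Visit 1, push [6, 3]
Visit 3, push [4]
Visit 4, push [2]
Visit 2, push []
Visit 6, push []

DFS order: [5, 0, 1, 3, 4, 2, 6]


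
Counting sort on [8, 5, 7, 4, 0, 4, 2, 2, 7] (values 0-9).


Input: [8, 5, 7, 4, 0, 4, 2, 2, 7]
Counts: [1, 0, 2, 0, 2, 1, 0, 2, 1, 0]

Sorted: [0, 2, 2, 4, 4, 5, 7, 7, 8]


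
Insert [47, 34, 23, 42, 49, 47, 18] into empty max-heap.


Insert 47: [47]
Insert 34: [47, 34]
Insert 23: [47, 34, 23]
Insert 42: [47, 42, 23, 34]
Insert 49: [49, 47, 23, 34, 42]
Insert 47: [49, 47, 47, 34, 42, 23]
Insert 18: [49, 47, 47, 34, 42, 23, 18]

Final heap: [49, 47, 47, 34, 42, 23, 18]


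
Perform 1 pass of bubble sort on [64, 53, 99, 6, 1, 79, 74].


Initial: [64, 53, 99, 6, 1, 79, 74]
Pass 1: [53, 64, 6, 1, 79, 74, 99] (5 swaps)

After 1 pass: [53, 64, 6, 1, 79, 74, 99]


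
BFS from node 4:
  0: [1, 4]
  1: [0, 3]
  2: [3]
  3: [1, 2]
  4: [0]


Visit 4, enqueue [0]
Visit 0, enqueue [1]
Visit 1, enqueue [3]
Visit 3, enqueue [2]
Visit 2, enqueue []

BFS order: [4, 0, 1, 3, 2]


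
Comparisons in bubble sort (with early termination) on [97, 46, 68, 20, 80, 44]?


Algorithm: bubble sort (with early termination)
Input: [97, 46, 68, 20, 80, 44]
Sorted: [20, 44, 46, 68, 80, 97]

15


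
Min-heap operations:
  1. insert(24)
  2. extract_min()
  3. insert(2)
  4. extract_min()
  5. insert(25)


insert(24) -> [24]
extract_min()->24, []
insert(2) -> [2]
extract_min()->2, []
insert(25) -> [25]

Final heap: [25]


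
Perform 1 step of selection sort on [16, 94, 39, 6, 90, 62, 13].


Initial: [16, 94, 39, 6, 90, 62, 13]
Step 1: min=6 at 3
  Swap: [6, 94, 39, 16, 90, 62, 13]

After 1 step: [6, 94, 39, 16, 90, 62, 13]


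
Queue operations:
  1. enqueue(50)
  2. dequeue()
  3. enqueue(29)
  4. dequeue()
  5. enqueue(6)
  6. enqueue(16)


enqueue(50) -> [50]
dequeue()->50, []
enqueue(29) -> [29]
dequeue()->29, []
enqueue(6) -> [6]
enqueue(16) -> [6, 16]

Final queue: [6, 16]


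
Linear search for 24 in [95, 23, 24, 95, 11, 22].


i=0: 95!=24
i=1: 23!=24
i=2: 24==24 found!

Found at 2, 3 comps


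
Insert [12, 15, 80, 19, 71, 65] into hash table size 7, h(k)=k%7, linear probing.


Insert 12: h=5 -> slot 5
Insert 15: h=1 -> slot 1
Insert 80: h=3 -> slot 3
Insert 19: h=5, 1 probes -> slot 6
Insert 71: h=1, 1 probes -> slot 2
Insert 65: h=2, 2 probes -> slot 4

Table: [None, 15, 71, 80, 65, 12, 19]


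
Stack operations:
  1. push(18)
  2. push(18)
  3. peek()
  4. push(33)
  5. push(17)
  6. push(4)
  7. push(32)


push(18) -> [18]
push(18) -> [18, 18]
peek()->18
push(33) -> [18, 18, 33]
push(17) -> [18, 18, 33, 17]
push(4) -> [18, 18, 33, 17, 4]
push(32) -> [18, 18, 33, 17, 4, 32]

Final stack: [18, 18, 33, 17, 4, 32]


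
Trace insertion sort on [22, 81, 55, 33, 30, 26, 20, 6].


Initial: [22, 81, 55, 33, 30, 26, 20, 6]
Insert 81: [22, 81, 55, 33, 30, 26, 20, 6]
Insert 55: [22, 55, 81, 33, 30, 26, 20, 6]
Insert 33: [22, 33, 55, 81, 30, 26, 20, 6]
Insert 30: [22, 30, 33, 55, 81, 26, 20, 6]
Insert 26: [22, 26, 30, 33, 55, 81, 20, 6]
Insert 20: [20, 22, 26, 30, 33, 55, 81, 6]
Insert 6: [6, 20, 22, 26, 30, 33, 55, 81]

Sorted: [6, 20, 22, 26, 30, 33, 55, 81]


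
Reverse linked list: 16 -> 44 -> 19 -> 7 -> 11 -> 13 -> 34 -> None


Step 1: curr=16, set curr.next=prev(None) | reversed so far: 16
Step 2: curr=44, set curr.next=prev(16) | reversed so far: 44 -> 16
Step 3: curr=19, set curr.next=prev(44) | reversed so far: 19 -> 44 -> 16
Step 4: curr=7, set curr.next=prev(19) | reversed so far: 7 -> 19 -> 44 -> 16
Step 5: curr=11, set curr.next=prev(7) | reversed so far: 11 -> 7 -> 19 -> 44 -> 16
Step 6: curr=13, set curr.next=prev(11) | reversed so far: 13 -> 11 -> 7 -> 19 -> 44 -> 16
Step 7: curr=34, set curr.next=prev(13) | reversed so far: 34 -> 13 -> 11 -> 7 -> 19 -> 44 -> 16

34 -> 13 -> 11 -> 7 -> 19 -> 44 -> 16 -> None


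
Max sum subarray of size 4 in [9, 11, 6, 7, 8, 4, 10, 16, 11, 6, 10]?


[0:4]: 33
[1:5]: 32
[2:6]: 25
[3:7]: 29
[4:8]: 38
[5:9]: 41
[6:10]: 43
[7:11]: 43

Max: 43 at [6:10]


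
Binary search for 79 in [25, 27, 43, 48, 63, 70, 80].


Step 1: lo=0, hi=6, mid=3, val=48
Step 2: lo=4, hi=6, mid=5, val=70
Step 3: lo=6, hi=6, mid=6, val=80

Not found


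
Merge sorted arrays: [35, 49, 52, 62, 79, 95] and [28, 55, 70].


Take 28 from B
Take 35 from A
Take 49 from A
Take 52 from A
Take 55 from B
Take 62 from A
Take 70 from B

Merged: [28, 35, 49, 52, 55, 62, 70, 79, 95]


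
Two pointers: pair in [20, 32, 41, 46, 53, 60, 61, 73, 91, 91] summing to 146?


lo=0(20)+hi=9(91)=111
lo=1(32)+hi=9(91)=123
lo=2(41)+hi=9(91)=132
lo=3(46)+hi=9(91)=137
lo=4(53)+hi=9(91)=144
lo=5(60)+hi=9(91)=151
lo=5(60)+hi=8(91)=151
lo=5(60)+hi=7(73)=133
lo=6(61)+hi=7(73)=134

No pair found


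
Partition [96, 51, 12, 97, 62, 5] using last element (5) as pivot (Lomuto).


Pivot: 5
Place pivot at 0: [5, 51, 12, 97, 62, 96]

Partitioned: [5, 51, 12, 97, 62, 96]


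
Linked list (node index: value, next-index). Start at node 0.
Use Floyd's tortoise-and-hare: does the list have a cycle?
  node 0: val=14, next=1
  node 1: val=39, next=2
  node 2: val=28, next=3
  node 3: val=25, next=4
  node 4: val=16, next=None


Floyd's tortoise (slow, +1) and hare (fast, +2):
  init: slow=0, fast=0
  step 1: slow=1, fast=2
  step 2: slow=2, fast=4
  step 3: fast -> None, no cycle

Cycle: no


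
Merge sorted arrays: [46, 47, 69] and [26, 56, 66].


Take 26 from B
Take 46 from A
Take 47 from A
Take 56 from B
Take 66 from B

Merged: [26, 46, 47, 56, 66, 69]


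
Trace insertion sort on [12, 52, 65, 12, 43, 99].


Initial: [12, 52, 65, 12, 43, 99]
Insert 52: [12, 52, 65, 12, 43, 99]
Insert 65: [12, 52, 65, 12, 43, 99]
Insert 12: [12, 12, 52, 65, 43, 99]
Insert 43: [12, 12, 43, 52, 65, 99]
Insert 99: [12, 12, 43, 52, 65, 99]

Sorted: [12, 12, 43, 52, 65, 99]


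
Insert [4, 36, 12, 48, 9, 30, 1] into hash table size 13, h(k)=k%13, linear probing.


Insert 4: h=4 -> slot 4
Insert 36: h=10 -> slot 10
Insert 12: h=12 -> slot 12
Insert 48: h=9 -> slot 9
Insert 9: h=9, 2 probes -> slot 11
Insert 30: h=4, 1 probes -> slot 5
Insert 1: h=1 -> slot 1

Table: [None, 1, None, None, 4, 30, None, None, None, 48, 36, 9, 12]


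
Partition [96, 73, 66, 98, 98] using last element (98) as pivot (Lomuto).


Pivot: 98
  96 <= 98: advance i (no swap)
  73 <= 98: advance i (no swap)
  66 <= 98: advance i (no swap)
  98 <= 98: advance i (no swap)
Place pivot at 4: [96, 73, 66, 98, 98]

Partitioned: [96, 73, 66, 98, 98]


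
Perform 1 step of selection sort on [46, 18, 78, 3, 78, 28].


Initial: [46, 18, 78, 3, 78, 28]
Step 1: min=3 at 3
  Swap: [3, 18, 78, 46, 78, 28]

After 1 step: [3, 18, 78, 46, 78, 28]


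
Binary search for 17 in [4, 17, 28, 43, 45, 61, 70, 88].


Step 1: lo=0, hi=7, mid=3, val=43
Step 2: lo=0, hi=2, mid=1, val=17

Found at index 1


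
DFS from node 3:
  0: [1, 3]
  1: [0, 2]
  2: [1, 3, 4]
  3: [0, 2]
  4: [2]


Visit 3, push [2, 0]
Visit 0, push [1]
Visit 1, push [2]
Visit 2, push [4]
Visit 4, push []

DFS order: [3, 0, 1, 2, 4]


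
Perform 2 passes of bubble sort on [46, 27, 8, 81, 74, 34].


Initial: [46, 27, 8, 81, 74, 34]
Pass 1: [27, 8, 46, 74, 34, 81] (4 swaps)
Pass 2: [8, 27, 46, 34, 74, 81] (2 swaps)

After 2 passes: [8, 27, 46, 34, 74, 81]


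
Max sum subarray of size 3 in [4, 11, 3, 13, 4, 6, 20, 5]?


[0:3]: 18
[1:4]: 27
[2:5]: 20
[3:6]: 23
[4:7]: 30
[5:8]: 31

Max: 31 at [5:8]


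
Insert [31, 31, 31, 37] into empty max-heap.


Insert 31: [31]
Insert 31: [31, 31]
Insert 31: [31, 31, 31]
Insert 37: [37, 31, 31, 31]

Final heap: [37, 31, 31, 31]


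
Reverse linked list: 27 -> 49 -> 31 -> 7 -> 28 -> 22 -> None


Step 1: curr=27, set curr.next=prev(None) | reversed so far: 27
Step 2: curr=49, set curr.next=prev(27) | reversed so far: 49 -> 27
Step 3: curr=31, set curr.next=prev(49) | reversed so far: 31 -> 49 -> 27
Step 4: curr=7, set curr.next=prev(31) | reversed so far: 7 -> 31 -> 49 -> 27
Step 5: curr=28, set curr.next=prev(7) | reversed so far: 28 -> 7 -> 31 -> 49 -> 27
Step 6: curr=22, set curr.next=prev(28) | reversed so far: 22 -> 28 -> 7 -> 31 -> 49 -> 27

22 -> 28 -> 7 -> 31 -> 49 -> 27 -> None


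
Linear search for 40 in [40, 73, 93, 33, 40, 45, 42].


i=0: 40==40 found!

Found at 0, 1 comps


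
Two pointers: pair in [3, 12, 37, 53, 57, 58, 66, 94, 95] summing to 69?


lo=0(3)+hi=8(95)=98
lo=0(3)+hi=7(94)=97
lo=0(3)+hi=6(66)=69

Yes: 3+66=69


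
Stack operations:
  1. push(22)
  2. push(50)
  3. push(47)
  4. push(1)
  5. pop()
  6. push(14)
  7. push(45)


push(22) -> [22]
push(50) -> [22, 50]
push(47) -> [22, 50, 47]
push(1) -> [22, 50, 47, 1]
pop()->1, [22, 50, 47]
push(14) -> [22, 50, 47, 14]
push(45) -> [22, 50, 47, 14, 45]

Final stack: [22, 50, 47, 14, 45]


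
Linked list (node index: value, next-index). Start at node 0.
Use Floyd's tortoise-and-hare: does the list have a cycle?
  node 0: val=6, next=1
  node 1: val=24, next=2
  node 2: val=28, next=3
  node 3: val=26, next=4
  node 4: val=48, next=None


Floyd's tortoise (slow, +1) and hare (fast, +2):
  init: slow=0, fast=0
  step 1: slow=1, fast=2
  step 2: slow=2, fast=4
  step 3: fast -> None, no cycle

Cycle: no


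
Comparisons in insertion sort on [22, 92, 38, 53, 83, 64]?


Algorithm: insertion sort
Input: [22, 92, 38, 53, 83, 64]
Sorted: [22, 38, 53, 64, 83, 92]

10


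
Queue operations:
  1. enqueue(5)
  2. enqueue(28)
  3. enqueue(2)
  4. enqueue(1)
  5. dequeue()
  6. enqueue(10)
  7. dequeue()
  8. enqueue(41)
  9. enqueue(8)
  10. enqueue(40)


enqueue(5) -> [5]
enqueue(28) -> [5, 28]
enqueue(2) -> [5, 28, 2]
enqueue(1) -> [5, 28, 2, 1]
dequeue()->5, [28, 2, 1]
enqueue(10) -> [28, 2, 1, 10]
dequeue()->28, [2, 1, 10]
enqueue(41) -> [2, 1, 10, 41]
enqueue(8) -> [2, 1, 10, 41, 8]
enqueue(40) -> [2, 1, 10, 41, 8, 40]

Final queue: [2, 1, 10, 41, 8, 40]


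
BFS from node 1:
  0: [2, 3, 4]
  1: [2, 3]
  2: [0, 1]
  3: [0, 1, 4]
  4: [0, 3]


Visit 1, enqueue [2, 3]
Visit 2, enqueue [0]
Visit 3, enqueue [4]
Visit 0, enqueue []
Visit 4, enqueue []

BFS order: [1, 2, 3, 0, 4]


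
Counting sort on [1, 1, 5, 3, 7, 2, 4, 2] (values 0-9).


Input: [1, 1, 5, 3, 7, 2, 4, 2]
Counts: [0, 2, 2, 1, 1, 1, 0, 1, 0, 0]

Sorted: [1, 1, 2, 2, 3, 4, 5, 7]


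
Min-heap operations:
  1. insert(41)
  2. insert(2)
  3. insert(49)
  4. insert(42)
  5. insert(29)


insert(41) -> [41]
insert(2) -> [2, 41]
insert(49) -> [2, 41, 49]
insert(42) -> [2, 41, 49, 42]
insert(29) -> [2, 29, 49, 42, 41]

Final heap: [2, 29, 49, 42, 41]


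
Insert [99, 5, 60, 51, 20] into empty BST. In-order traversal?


Insert 99: root
Insert 5: L from 99
Insert 60: L from 99 -> R from 5
Insert 51: L from 99 -> R from 5 -> L from 60
Insert 20: L from 99 -> R from 5 -> L from 60 -> L from 51

In-order: [5, 20, 51, 60, 99]


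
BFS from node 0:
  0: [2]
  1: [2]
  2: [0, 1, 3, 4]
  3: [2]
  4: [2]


Visit 0, enqueue [2]
Visit 2, enqueue [1, 3, 4]
Visit 1, enqueue []
Visit 3, enqueue []
Visit 4, enqueue []

BFS order: [0, 2, 1, 3, 4]


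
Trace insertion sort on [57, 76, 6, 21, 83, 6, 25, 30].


Initial: [57, 76, 6, 21, 83, 6, 25, 30]
Insert 76: [57, 76, 6, 21, 83, 6, 25, 30]
Insert 6: [6, 57, 76, 21, 83, 6, 25, 30]
Insert 21: [6, 21, 57, 76, 83, 6, 25, 30]
Insert 83: [6, 21, 57, 76, 83, 6, 25, 30]
Insert 6: [6, 6, 21, 57, 76, 83, 25, 30]
Insert 25: [6, 6, 21, 25, 57, 76, 83, 30]
Insert 30: [6, 6, 21, 25, 30, 57, 76, 83]

Sorted: [6, 6, 21, 25, 30, 57, 76, 83]


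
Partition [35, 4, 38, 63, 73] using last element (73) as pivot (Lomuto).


Pivot: 73
  35 <= 73: advance i (no swap)
  4 <= 73: advance i (no swap)
  38 <= 73: advance i (no swap)
  63 <= 73: advance i (no swap)
Place pivot at 4: [35, 4, 38, 63, 73]

Partitioned: [35, 4, 38, 63, 73]


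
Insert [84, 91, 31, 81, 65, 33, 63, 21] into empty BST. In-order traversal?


Insert 84: root
Insert 91: R from 84
Insert 31: L from 84
Insert 81: L from 84 -> R from 31
Insert 65: L from 84 -> R from 31 -> L from 81
Insert 33: L from 84 -> R from 31 -> L from 81 -> L from 65
Insert 63: L from 84 -> R from 31 -> L from 81 -> L from 65 -> R from 33
Insert 21: L from 84 -> L from 31

In-order: [21, 31, 33, 63, 65, 81, 84, 91]


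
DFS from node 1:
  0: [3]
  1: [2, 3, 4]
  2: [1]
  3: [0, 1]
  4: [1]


Visit 1, push [4, 3, 2]
Visit 2, push []
Visit 3, push [0]
Visit 0, push []
Visit 4, push []

DFS order: [1, 2, 3, 0, 4]


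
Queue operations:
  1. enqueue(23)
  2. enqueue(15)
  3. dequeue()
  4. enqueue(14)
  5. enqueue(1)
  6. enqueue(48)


enqueue(23) -> [23]
enqueue(15) -> [23, 15]
dequeue()->23, [15]
enqueue(14) -> [15, 14]
enqueue(1) -> [15, 14, 1]
enqueue(48) -> [15, 14, 1, 48]

Final queue: [15, 14, 1, 48]


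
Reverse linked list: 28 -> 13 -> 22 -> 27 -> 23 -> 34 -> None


Step 1: curr=28, set curr.next=prev(None) | reversed so far: 28
Step 2: curr=13, set curr.next=prev(28) | reversed so far: 13 -> 28
Step 3: curr=22, set curr.next=prev(13) | reversed so far: 22 -> 13 -> 28
Step 4: curr=27, set curr.next=prev(22) | reversed so far: 27 -> 22 -> 13 -> 28
Step 5: curr=23, set curr.next=prev(27) | reversed so far: 23 -> 27 -> 22 -> 13 -> 28
Step 6: curr=34, set curr.next=prev(23) | reversed so far: 34 -> 23 -> 27 -> 22 -> 13 -> 28

34 -> 23 -> 27 -> 22 -> 13 -> 28 -> None


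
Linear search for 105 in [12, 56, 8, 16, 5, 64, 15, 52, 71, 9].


i=0: 12!=105
i=1: 56!=105
i=2: 8!=105
i=3: 16!=105
i=4: 5!=105
i=5: 64!=105
i=6: 15!=105
i=7: 52!=105
i=8: 71!=105
i=9: 9!=105

Not found, 10 comps


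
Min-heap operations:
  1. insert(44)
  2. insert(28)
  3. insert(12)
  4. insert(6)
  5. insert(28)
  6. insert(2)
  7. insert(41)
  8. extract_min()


insert(44) -> [44]
insert(28) -> [28, 44]
insert(12) -> [12, 44, 28]
insert(6) -> [6, 12, 28, 44]
insert(28) -> [6, 12, 28, 44, 28]
insert(2) -> [2, 12, 6, 44, 28, 28]
insert(41) -> [2, 12, 6, 44, 28, 28, 41]
extract_min()->2, [6, 12, 28, 44, 28, 41]

Final heap: [6, 12, 28, 44, 28, 41]


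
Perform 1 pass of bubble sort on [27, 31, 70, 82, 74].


Initial: [27, 31, 70, 82, 74]
Pass 1: [27, 31, 70, 74, 82] (1 swaps)

After 1 pass: [27, 31, 70, 74, 82]


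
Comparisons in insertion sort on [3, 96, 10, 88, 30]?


Algorithm: insertion sort
Input: [3, 96, 10, 88, 30]
Sorted: [3, 10, 30, 88, 96]

8


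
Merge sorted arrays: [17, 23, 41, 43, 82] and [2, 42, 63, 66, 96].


Take 2 from B
Take 17 from A
Take 23 from A
Take 41 from A
Take 42 from B
Take 43 from A
Take 63 from B
Take 66 from B
Take 82 from A

Merged: [2, 17, 23, 41, 42, 43, 63, 66, 82, 96]


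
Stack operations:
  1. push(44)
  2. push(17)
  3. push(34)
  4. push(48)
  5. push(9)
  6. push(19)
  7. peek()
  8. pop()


push(44) -> [44]
push(17) -> [44, 17]
push(34) -> [44, 17, 34]
push(48) -> [44, 17, 34, 48]
push(9) -> [44, 17, 34, 48, 9]
push(19) -> [44, 17, 34, 48, 9, 19]
peek()->19
pop()->19, [44, 17, 34, 48, 9]

Final stack: [44, 17, 34, 48, 9]


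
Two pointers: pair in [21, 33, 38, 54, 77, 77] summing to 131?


lo=0(21)+hi=5(77)=98
lo=1(33)+hi=5(77)=110
lo=2(38)+hi=5(77)=115
lo=3(54)+hi=5(77)=131

Yes: 54+77=131


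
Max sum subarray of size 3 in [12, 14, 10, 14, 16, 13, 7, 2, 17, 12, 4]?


[0:3]: 36
[1:4]: 38
[2:5]: 40
[3:6]: 43
[4:7]: 36
[5:8]: 22
[6:9]: 26
[7:10]: 31
[8:11]: 33

Max: 43 at [3:6]


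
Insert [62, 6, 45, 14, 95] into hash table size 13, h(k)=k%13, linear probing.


Insert 62: h=10 -> slot 10
Insert 6: h=6 -> slot 6
Insert 45: h=6, 1 probes -> slot 7
Insert 14: h=1 -> slot 1
Insert 95: h=4 -> slot 4

Table: [None, 14, None, None, 95, None, 6, 45, None, None, 62, None, None]


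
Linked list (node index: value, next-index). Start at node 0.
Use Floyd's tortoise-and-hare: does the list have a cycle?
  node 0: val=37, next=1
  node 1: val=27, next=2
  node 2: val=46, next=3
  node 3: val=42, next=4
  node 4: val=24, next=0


Floyd's tortoise (slow, +1) and hare (fast, +2):
  init: slow=0, fast=0
  step 1: slow=1, fast=2
  step 2: slow=2, fast=4
  step 3: slow=3, fast=1
  step 4: slow=4, fast=3
  step 5: slow=0, fast=0
  slow == fast at node 0: cycle detected

Cycle: yes


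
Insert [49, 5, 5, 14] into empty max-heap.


Insert 49: [49]
Insert 5: [49, 5]
Insert 5: [49, 5, 5]
Insert 14: [49, 14, 5, 5]

Final heap: [49, 14, 5, 5]


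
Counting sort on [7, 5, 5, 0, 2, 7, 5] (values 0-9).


Input: [7, 5, 5, 0, 2, 7, 5]
Counts: [1, 0, 1, 0, 0, 3, 0, 2, 0, 0]

Sorted: [0, 2, 5, 5, 5, 7, 7]


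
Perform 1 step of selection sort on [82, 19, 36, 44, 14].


Initial: [82, 19, 36, 44, 14]
Step 1: min=14 at 4
  Swap: [14, 19, 36, 44, 82]

After 1 step: [14, 19, 36, 44, 82]


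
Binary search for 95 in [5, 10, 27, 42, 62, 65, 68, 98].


Step 1: lo=0, hi=7, mid=3, val=42
Step 2: lo=4, hi=7, mid=5, val=65
Step 3: lo=6, hi=7, mid=6, val=68
Step 4: lo=7, hi=7, mid=7, val=98

Not found


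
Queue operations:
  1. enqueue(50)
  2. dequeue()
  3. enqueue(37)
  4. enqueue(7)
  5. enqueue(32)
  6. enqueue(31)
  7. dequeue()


enqueue(50) -> [50]
dequeue()->50, []
enqueue(37) -> [37]
enqueue(7) -> [37, 7]
enqueue(32) -> [37, 7, 32]
enqueue(31) -> [37, 7, 32, 31]
dequeue()->37, [7, 32, 31]

Final queue: [7, 32, 31]


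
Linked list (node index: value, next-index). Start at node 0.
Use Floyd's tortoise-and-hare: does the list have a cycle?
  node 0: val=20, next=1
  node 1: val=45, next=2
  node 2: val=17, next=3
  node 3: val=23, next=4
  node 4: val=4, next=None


Floyd's tortoise (slow, +1) and hare (fast, +2):
  init: slow=0, fast=0
  step 1: slow=1, fast=2
  step 2: slow=2, fast=4
  step 3: fast -> None, no cycle

Cycle: no


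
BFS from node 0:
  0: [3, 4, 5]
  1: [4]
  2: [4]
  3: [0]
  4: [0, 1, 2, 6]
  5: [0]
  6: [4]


Visit 0, enqueue [3, 4, 5]
Visit 3, enqueue []
Visit 4, enqueue [1, 2, 6]
Visit 5, enqueue []
Visit 1, enqueue []
Visit 2, enqueue []
Visit 6, enqueue []

BFS order: [0, 3, 4, 5, 1, 2, 6]


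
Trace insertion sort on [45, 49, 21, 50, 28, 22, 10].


Initial: [45, 49, 21, 50, 28, 22, 10]
Insert 49: [45, 49, 21, 50, 28, 22, 10]
Insert 21: [21, 45, 49, 50, 28, 22, 10]
Insert 50: [21, 45, 49, 50, 28, 22, 10]
Insert 28: [21, 28, 45, 49, 50, 22, 10]
Insert 22: [21, 22, 28, 45, 49, 50, 10]
Insert 10: [10, 21, 22, 28, 45, 49, 50]

Sorted: [10, 21, 22, 28, 45, 49, 50]


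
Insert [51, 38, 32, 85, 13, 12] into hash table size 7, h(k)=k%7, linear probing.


Insert 51: h=2 -> slot 2
Insert 38: h=3 -> slot 3
Insert 32: h=4 -> slot 4
Insert 85: h=1 -> slot 1
Insert 13: h=6 -> slot 6
Insert 12: h=5 -> slot 5

Table: [None, 85, 51, 38, 32, 12, 13]


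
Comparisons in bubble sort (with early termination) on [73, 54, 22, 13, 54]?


Algorithm: bubble sort (with early termination)
Input: [73, 54, 22, 13, 54]
Sorted: [13, 22, 54, 54, 73]

10


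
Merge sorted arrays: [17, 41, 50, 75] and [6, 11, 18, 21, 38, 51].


Take 6 from B
Take 11 from B
Take 17 from A
Take 18 from B
Take 21 from B
Take 38 from B
Take 41 from A
Take 50 from A
Take 51 from B

Merged: [6, 11, 17, 18, 21, 38, 41, 50, 51, 75]


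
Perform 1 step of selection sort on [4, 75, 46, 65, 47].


Initial: [4, 75, 46, 65, 47]
Step 1: min=4 at 0
  Swap: [4, 75, 46, 65, 47]

After 1 step: [4, 75, 46, 65, 47]


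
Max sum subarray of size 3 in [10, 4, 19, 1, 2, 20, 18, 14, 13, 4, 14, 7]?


[0:3]: 33
[1:4]: 24
[2:5]: 22
[3:6]: 23
[4:7]: 40
[5:8]: 52
[6:9]: 45
[7:10]: 31
[8:11]: 31
[9:12]: 25

Max: 52 at [5:8]


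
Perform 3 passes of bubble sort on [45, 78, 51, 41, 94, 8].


Initial: [45, 78, 51, 41, 94, 8]
Pass 1: [45, 51, 41, 78, 8, 94] (3 swaps)
Pass 2: [45, 41, 51, 8, 78, 94] (2 swaps)
Pass 3: [41, 45, 8, 51, 78, 94] (2 swaps)

After 3 passes: [41, 45, 8, 51, 78, 94]


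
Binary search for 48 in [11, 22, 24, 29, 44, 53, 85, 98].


Step 1: lo=0, hi=7, mid=3, val=29
Step 2: lo=4, hi=7, mid=5, val=53
Step 3: lo=4, hi=4, mid=4, val=44

Not found


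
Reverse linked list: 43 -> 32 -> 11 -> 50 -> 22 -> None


Step 1: curr=43, set curr.next=prev(None) | reversed so far: 43
Step 2: curr=32, set curr.next=prev(43) | reversed so far: 32 -> 43
Step 3: curr=11, set curr.next=prev(32) | reversed so far: 11 -> 32 -> 43
Step 4: curr=50, set curr.next=prev(11) | reversed so far: 50 -> 11 -> 32 -> 43
Step 5: curr=22, set curr.next=prev(50) | reversed so far: 22 -> 50 -> 11 -> 32 -> 43

22 -> 50 -> 11 -> 32 -> 43 -> None
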